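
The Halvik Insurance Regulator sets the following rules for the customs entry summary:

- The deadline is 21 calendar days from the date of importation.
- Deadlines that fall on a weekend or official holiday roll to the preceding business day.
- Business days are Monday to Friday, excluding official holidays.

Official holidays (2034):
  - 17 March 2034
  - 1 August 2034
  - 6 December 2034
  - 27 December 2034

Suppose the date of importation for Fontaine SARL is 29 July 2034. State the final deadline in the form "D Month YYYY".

Adding 21 calendar days to 29 July 2034 gives 19 August 2034.
19 August 2034 falls on a Saturday. Rolling to the preceding business day gives 18 August 2034, a Friday.
So the filing is due 18 August 2034.

18 August 2034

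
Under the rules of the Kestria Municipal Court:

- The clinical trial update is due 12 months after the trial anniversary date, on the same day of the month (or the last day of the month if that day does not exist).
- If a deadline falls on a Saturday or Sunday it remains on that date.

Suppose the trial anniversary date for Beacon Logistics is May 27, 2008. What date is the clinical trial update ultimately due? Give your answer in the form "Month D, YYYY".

May 27, 2009

12 months after May 27, 2008, on the same day of the month, is May 27, 2009.
May 27, 2009 is a Wednesday; no weekend or holiday adjustment applies.
Deadline: May 27, 2009.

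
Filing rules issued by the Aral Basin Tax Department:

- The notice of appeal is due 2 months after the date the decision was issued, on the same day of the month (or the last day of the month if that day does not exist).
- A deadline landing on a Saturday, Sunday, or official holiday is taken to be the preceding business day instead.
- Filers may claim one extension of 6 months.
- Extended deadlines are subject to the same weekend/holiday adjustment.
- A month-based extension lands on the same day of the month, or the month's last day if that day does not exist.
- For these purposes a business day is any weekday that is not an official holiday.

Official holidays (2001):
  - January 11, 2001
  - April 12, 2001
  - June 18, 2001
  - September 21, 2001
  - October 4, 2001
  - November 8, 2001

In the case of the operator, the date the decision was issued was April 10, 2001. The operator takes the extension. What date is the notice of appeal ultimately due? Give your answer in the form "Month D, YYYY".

December 7, 2001

2 months after April 10, 2001, on the same day of the month, is June 10, 2001.
June 10, 2001 is a Sunday, so it moves to the preceding business day, June 8, 2001 (Friday).
Applying the 6 months extension: 6 months after June 8, 2001 is December 8, 2001.
December 8, 2001 is a Saturday; the preceding business day is December 7, 2001 (Friday).
Final deadline: December 7, 2001.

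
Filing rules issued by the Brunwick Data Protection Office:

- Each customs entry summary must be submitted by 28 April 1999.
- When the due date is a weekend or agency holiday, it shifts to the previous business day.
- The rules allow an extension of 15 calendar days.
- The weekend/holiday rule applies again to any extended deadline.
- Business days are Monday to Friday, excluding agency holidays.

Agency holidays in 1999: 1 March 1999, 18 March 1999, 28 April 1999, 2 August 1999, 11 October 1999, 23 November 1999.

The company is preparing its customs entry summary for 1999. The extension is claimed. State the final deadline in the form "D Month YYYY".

12 May 1999

Start from the fixed due date, 28 April 1999.
28 April 1999 falls on a listed holiday. Rolling to the preceding business day gives 27 April 1999, a Tuesday.
The 15-calendar-day extension moves the deadline from 27 April 1999 to 12 May 1999.
12 May 1999 (Wednesday) is already a business day.
Final deadline: 12 May 1999.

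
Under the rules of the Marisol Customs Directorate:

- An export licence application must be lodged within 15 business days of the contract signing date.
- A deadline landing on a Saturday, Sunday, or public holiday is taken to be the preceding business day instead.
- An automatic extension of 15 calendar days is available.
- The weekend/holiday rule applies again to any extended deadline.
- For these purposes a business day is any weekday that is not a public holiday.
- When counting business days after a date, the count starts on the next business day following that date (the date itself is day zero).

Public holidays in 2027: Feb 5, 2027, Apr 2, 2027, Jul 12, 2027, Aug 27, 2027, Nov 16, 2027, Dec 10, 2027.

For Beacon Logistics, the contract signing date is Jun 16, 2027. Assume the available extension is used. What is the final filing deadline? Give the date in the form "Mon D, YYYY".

Starting the day after Jun 16, 2027 and counting 15 business days lands on Jul 7, 2027.
Since Jul 7, 2027 is a Wednesday and not a holiday, the date is unchanged.
Add the 15 calendar-day extension to Jul 7, 2027: Jul 22, 2027.
Jul 22, 2027 is a Thursday and not a listed holiday, so it stands.
The final due date is Jul 22, 2027.

Jul 22, 2027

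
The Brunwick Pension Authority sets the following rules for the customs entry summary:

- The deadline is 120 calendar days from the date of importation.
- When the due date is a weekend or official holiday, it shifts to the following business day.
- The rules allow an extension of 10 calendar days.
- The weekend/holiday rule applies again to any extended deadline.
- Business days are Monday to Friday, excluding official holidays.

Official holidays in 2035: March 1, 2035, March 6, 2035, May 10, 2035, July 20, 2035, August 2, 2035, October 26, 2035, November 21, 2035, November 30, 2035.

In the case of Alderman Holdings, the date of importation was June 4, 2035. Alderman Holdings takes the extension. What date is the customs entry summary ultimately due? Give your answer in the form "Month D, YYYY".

120 calendar days after June 4, 2035 is October 2, 2035.
Since October 2, 2035 is a Tuesday and not a holiday, the date is unchanged.
With the 10-day extension, October 2, 2035 becomes October 12, 2035.
Since October 12, 2035 is a Friday and not a holiday, the date is unchanged.
Final deadline: October 12, 2035.

October 12, 2035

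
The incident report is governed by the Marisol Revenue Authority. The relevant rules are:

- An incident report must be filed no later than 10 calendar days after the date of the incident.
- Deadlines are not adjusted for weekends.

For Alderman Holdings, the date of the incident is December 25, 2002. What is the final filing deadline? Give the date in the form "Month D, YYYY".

From December 25, 2002, 10 calendar days later is January 4, 2003.
January 4, 2003 is a Saturday; no weekend or holiday adjustment applies.
So the filing is due January 4, 2003.

January 4, 2003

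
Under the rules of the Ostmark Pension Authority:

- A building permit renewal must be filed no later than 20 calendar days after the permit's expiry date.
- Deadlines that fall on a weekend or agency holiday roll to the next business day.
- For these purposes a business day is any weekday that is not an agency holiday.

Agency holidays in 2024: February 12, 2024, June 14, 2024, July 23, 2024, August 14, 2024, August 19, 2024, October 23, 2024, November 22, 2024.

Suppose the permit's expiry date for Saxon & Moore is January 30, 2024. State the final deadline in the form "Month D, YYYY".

February 19, 2024

From January 30, 2024, 20 calendar days later is February 19, 2024.
Since February 19, 2024 is a Monday and not a holiday, the date is unchanged.
Deadline: February 19, 2024.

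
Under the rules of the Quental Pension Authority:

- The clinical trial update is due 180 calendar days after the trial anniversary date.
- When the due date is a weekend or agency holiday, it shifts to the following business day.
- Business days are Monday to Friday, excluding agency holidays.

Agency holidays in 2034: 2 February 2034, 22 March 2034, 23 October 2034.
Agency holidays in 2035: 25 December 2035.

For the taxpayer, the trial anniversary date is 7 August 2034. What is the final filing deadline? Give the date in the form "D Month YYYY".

Adding 180 calendar days to 7 August 2034 gives 3 February 2035.
3 February 2035 is a Saturday; the next business day is 5 February 2035 (Monday).
So the filing is due 5 February 2035.

5 February 2035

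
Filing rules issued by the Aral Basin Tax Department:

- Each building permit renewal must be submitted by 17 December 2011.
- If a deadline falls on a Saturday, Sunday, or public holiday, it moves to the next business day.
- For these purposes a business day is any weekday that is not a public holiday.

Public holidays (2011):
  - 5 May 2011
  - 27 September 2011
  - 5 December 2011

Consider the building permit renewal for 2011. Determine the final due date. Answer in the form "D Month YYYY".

19 December 2011

The stated deadline is 17 December 2011.
17 December 2011 is a Saturday, so it moves to the next business day, 19 December 2011 (Monday).
So the filing is due 19 December 2011.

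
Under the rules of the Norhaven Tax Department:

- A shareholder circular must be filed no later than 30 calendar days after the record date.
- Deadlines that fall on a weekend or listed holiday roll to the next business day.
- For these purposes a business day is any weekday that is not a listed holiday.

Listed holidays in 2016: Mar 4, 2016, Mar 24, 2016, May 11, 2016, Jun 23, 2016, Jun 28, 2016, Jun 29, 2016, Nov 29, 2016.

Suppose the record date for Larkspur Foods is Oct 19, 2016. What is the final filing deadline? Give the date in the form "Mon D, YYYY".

Adding 30 calendar days to Oct 19, 2016 gives Nov 18, 2016.
Nov 18, 2016 falls on a Friday, which is a business day, so no adjustment is needed.
Deadline: Nov 18, 2016.

Nov 18, 2016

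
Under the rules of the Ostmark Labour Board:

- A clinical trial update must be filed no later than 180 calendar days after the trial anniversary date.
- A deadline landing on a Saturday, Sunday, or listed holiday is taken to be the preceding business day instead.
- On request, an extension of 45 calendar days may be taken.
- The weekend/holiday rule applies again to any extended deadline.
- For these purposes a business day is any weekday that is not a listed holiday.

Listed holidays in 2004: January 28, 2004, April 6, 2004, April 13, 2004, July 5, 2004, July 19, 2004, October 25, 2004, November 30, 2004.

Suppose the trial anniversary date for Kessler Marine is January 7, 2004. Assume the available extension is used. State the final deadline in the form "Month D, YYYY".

August 16, 2004

180 calendar days after January 7, 2004 is July 5, 2004.
Because July 5, 2004 is a listed holiday, the deadline becomes July 2, 2004 (Friday).
Add the 45 calendar-day extension to July 2, 2004: August 16, 2004.
August 16, 2004 falls on a Monday, which is a business day, so no adjustment is needed.
Final deadline: August 16, 2004.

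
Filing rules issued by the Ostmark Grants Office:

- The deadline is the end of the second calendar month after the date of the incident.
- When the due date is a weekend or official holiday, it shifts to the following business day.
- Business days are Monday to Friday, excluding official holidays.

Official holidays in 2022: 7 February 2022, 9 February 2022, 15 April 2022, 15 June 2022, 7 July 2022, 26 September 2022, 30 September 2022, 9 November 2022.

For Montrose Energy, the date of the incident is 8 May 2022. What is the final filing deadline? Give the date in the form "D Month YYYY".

1 August 2022

The second month after 8 May 2022 is July 2022, whose last day is 31 July 2022.
31 July 2022 is a Sunday; the next business day is 1 August 2022 (Monday).
The final due date is 1 August 2022.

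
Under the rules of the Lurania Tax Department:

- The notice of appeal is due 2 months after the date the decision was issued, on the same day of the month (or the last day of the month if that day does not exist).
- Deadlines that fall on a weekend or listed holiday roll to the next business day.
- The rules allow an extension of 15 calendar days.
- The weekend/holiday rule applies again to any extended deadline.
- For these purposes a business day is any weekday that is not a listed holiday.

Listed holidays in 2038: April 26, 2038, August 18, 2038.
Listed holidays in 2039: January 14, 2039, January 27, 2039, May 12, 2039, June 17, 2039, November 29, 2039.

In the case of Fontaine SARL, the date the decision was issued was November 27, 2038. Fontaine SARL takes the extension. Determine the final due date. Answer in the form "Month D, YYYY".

Moving 2 months forward from November 27, 2038 on the corresponding day gives January 27, 2039.
Because January 27, 2039 is a listed holiday, the deadline becomes January 28, 2039 (Friday).
The 15-calendar-day extension moves the deadline from January 28, 2039 to February 12, 2039.
Because February 12, 2039 is a Saturday, the deadline becomes February 14, 2039 (Monday).
The final due date is February 14, 2039.

February 14, 2039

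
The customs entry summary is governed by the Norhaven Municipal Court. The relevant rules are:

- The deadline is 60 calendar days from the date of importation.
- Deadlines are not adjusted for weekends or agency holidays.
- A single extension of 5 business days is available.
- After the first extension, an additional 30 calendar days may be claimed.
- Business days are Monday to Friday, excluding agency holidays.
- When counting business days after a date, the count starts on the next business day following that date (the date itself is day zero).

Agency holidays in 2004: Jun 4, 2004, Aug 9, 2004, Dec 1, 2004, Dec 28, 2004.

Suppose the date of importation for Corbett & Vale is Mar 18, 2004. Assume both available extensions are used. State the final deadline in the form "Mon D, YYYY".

Trigger date Mar 18, 2004 + 60 calendar days = May 17, 2004.
May 17, 2004 falls on a Monday. The rules make no weekend/holiday allowance, so it remains May 17, 2004.
Applying the 5-business-day extension: 5 business days after May 17, 2004 is May 24, 2004.
No adjustment is made for weekends or holidays, so May 24, 2004 stands.
With the 30-day extension, May 24, 2004 becomes Jun 23, 2004.
Jun 23, 2004 falls on a Wednesday. The rules make no weekend/holiday allowance, so it remains Jun 23, 2004.
Final deadline: Jun 23, 2004.

Jun 23, 2004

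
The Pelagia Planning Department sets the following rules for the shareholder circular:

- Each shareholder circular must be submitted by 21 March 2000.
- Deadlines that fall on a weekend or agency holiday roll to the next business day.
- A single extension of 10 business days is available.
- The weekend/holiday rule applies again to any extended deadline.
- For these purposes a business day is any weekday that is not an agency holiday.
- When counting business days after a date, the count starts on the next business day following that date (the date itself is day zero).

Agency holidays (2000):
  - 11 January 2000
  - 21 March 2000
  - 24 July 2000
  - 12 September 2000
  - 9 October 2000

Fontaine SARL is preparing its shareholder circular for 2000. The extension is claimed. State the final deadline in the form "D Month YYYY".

5 April 2000

Start from the fixed due date, 21 March 2000.
21 March 2000 falls on a listed holiday. Rolling to the next business day gives 22 March 2000, a Wednesday.
Applying the 10-business-day extension: 10 business days after 22 March 2000 is 5 April 2000.
5 April 2000 is a Wednesday and not a listed holiday, so it stands.
Final deadline: 5 April 2000.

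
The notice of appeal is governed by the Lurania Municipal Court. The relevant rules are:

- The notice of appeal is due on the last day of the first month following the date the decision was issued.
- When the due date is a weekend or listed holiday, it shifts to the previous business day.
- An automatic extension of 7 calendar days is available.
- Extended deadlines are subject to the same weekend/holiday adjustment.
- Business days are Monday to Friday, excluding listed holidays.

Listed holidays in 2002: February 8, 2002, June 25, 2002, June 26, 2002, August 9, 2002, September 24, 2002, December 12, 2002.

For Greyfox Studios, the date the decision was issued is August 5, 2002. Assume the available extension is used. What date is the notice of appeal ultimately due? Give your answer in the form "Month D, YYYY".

1 month after August 5, 2002 falls in September 2002; the last day of that month is September 30, 2002.
September 30, 2002 falls on a Monday, which is a business day, so no adjustment is needed.
With the 7-day extension, September 30, 2002 becomes October 7, 2002.
October 7, 2002 is a Monday and not a listed holiday, so it stands.
Deadline: October 7, 2002.

October 7, 2002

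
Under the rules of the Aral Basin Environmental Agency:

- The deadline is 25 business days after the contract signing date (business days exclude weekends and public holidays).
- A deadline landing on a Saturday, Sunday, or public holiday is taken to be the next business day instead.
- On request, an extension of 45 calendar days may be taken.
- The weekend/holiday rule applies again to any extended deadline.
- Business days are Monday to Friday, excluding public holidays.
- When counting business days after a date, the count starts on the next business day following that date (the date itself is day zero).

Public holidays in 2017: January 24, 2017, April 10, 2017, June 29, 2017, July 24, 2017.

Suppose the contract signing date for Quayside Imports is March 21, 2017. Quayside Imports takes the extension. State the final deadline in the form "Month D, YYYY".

25 business days after March 21, 2017, excluding weekends and holidays, is April 26, 2017.
April 26, 2017 (Wednesday) is already a business day.
Add the 45 calendar-day extension to April 26, 2017: June 10, 2017.
June 10, 2017 is a Saturday, so it moves to the next business day, June 12, 2017 (Monday).
Deadline: June 12, 2017.

June 12, 2017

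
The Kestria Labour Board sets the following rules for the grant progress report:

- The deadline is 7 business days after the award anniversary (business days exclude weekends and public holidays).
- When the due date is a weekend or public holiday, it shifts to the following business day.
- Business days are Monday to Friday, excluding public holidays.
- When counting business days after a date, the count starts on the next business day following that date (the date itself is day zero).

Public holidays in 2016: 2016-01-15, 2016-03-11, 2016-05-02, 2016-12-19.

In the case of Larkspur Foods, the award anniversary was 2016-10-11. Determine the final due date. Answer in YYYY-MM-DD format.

2016-10-20

7 business days after 2016-10-11, excluding weekends and holidays, is 2016-10-20.
2016-10-20 (Thursday) is already a business day.
So the filing is due 2016-10-20.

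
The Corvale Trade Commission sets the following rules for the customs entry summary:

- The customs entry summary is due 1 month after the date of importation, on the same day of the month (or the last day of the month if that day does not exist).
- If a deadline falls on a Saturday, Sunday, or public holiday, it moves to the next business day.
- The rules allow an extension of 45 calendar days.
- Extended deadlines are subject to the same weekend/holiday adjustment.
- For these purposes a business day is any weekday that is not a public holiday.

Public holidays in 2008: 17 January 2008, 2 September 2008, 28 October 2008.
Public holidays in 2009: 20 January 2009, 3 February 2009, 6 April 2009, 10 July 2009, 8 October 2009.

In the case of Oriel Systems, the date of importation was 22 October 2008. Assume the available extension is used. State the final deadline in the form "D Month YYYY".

1 month after 22 October 2008, on the same day of the month, is 22 November 2008.
22 November 2008 is a Saturday; the next business day is 24 November 2008 (Monday).
Add the 45 calendar-day extension to 24 November 2008: 8 January 2009.
8 January 2009 is a Thursday and not a listed holiday, so it stands.
Deadline: 8 January 2009.

8 January 2009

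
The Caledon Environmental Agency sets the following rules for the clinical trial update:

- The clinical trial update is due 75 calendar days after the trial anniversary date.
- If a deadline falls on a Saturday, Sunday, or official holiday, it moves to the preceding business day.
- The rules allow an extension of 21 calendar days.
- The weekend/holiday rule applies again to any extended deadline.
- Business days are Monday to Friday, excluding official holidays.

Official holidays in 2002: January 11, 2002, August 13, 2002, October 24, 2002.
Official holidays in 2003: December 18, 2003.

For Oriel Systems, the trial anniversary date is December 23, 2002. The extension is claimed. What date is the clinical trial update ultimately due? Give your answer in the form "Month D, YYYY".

March 28, 2003

75 calendar days after December 23, 2002 is March 8, 2003.
Because March 8, 2003 is a Saturday, the deadline becomes March 7, 2003 (Friday).
With the 21-day extension, March 7, 2003 becomes March 28, 2003.
March 28, 2003 falls on a Friday, which is a business day, so no adjustment is needed.
Final deadline: March 28, 2003.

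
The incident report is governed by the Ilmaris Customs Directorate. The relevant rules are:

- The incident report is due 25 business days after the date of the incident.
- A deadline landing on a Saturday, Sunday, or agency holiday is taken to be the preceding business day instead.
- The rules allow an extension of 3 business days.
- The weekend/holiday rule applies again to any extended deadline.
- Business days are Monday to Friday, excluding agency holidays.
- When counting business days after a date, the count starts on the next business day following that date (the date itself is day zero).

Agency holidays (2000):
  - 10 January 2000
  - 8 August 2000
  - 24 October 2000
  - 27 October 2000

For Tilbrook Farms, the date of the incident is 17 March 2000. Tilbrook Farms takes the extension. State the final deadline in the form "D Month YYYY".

Starting the day after 17 March 2000 and counting 25 business days lands on 21 April 2000.
21 April 2000 (Friday) is already a business day.
The 3-business-day extension runs from 21 April 2000 to 26 April 2000.
26 April 2000 falls on a Wednesday, which is a business day, so no adjustment is needed.
Final deadline: 26 April 2000.

26 April 2000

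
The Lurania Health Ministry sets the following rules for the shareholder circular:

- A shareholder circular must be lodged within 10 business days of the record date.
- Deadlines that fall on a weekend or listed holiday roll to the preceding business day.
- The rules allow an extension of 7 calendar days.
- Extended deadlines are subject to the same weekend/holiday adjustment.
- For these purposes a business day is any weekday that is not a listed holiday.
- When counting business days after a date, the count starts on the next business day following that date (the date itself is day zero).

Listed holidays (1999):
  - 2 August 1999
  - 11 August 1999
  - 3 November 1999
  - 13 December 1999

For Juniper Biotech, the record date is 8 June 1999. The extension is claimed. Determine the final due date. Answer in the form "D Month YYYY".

10 business days after 8 June 1999, excluding weekends and holidays, is 22 June 1999.
Since 22 June 1999 is a Tuesday and not a holiday, the date is unchanged.
Applying the 7-calendar-day extension: 22 June 1999 + 7 days = 29 June 1999.
29 June 1999 (Tuesday) is already a business day.
Final deadline: 29 June 1999.

29 June 1999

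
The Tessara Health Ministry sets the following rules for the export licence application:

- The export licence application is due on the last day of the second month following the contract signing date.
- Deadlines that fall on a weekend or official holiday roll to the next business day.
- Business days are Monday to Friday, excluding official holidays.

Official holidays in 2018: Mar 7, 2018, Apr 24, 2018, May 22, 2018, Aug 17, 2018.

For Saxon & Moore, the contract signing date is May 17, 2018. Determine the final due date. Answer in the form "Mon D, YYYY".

2 months after May 17, 2018 falls in July 2018; the last day of that month is Jul 31, 2018.
Since Jul 31, 2018 is a Tuesday and not a holiday, the date is unchanged.
Deadline: Jul 31, 2018.

Jul 31, 2018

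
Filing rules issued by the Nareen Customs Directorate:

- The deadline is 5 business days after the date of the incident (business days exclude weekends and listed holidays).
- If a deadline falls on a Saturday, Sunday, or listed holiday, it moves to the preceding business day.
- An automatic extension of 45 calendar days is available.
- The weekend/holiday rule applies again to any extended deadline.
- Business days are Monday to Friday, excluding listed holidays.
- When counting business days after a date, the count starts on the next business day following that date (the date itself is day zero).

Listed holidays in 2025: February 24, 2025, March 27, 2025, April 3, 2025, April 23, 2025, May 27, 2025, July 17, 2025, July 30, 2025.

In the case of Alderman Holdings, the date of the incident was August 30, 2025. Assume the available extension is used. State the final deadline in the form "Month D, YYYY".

5 business days after August 30, 2025, excluding weekends and holidays, is September 5, 2025.
September 5, 2025 falls on a Friday, which is a business day, so no adjustment is needed.
With the 45-day extension, September 5, 2025 becomes October 20, 2025.
Since October 20, 2025 is a Monday and not a holiday, the date is unchanged.
Final deadline: October 20, 2025.

October 20, 2025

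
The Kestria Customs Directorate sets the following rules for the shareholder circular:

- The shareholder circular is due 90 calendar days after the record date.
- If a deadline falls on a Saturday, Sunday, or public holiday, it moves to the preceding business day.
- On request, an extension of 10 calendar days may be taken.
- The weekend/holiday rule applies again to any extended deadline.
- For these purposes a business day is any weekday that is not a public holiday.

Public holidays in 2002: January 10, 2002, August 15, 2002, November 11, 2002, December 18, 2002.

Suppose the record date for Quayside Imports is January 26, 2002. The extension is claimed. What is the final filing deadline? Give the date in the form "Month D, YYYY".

From January 26, 2002, 90 calendar days later is April 26, 2002.
April 26, 2002 (Friday) is already a business day.
With the 10-day extension, April 26, 2002 becomes May 6, 2002.
May 6, 2002 (Monday) is already a business day.
Deadline: May 6, 2002.

May 6, 2002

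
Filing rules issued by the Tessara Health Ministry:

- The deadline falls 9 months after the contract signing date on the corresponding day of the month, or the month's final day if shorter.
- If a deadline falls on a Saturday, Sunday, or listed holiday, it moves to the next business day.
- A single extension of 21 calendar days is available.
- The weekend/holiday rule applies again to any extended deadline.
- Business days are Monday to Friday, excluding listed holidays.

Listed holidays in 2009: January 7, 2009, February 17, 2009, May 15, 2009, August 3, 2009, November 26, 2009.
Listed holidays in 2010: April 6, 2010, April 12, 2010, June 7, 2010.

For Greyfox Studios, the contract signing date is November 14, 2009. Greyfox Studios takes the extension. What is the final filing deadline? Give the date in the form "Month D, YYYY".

September 6, 2010

9 months after November 14, 2009, on the same day of the month, is August 14, 2010.
August 14, 2010 falls on a Saturday. Rolling to the next business day gives August 16, 2010, a Monday.
Add the 21 calendar-day extension to August 16, 2010: September 6, 2010.
September 6, 2010 falls on a Monday, which is a business day, so no adjustment is needed.
The final due date is September 6, 2010.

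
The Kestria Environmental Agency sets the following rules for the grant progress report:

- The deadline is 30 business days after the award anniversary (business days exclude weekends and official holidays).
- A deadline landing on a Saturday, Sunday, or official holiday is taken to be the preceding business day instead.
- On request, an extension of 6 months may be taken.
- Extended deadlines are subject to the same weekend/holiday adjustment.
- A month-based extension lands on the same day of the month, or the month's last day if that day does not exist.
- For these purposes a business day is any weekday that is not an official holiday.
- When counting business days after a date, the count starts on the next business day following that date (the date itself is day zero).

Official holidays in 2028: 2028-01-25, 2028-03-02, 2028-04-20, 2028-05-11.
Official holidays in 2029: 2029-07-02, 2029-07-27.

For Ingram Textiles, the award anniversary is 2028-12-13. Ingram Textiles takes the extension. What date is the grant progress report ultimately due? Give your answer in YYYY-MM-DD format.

2029-07-24

Counting 30 business days after 2028-12-13 (skipping weekends and listed holidays) reaches 2029-01-24.
2029-01-24 falls on a Wednesday, which is a business day, so no adjustment is needed.
Add 6 months to 2029-01-24: 2029-07-24.
Since 2029-07-24 is a Tuesday and not a holiday, the date is unchanged.
So the filing is due 2029-07-24.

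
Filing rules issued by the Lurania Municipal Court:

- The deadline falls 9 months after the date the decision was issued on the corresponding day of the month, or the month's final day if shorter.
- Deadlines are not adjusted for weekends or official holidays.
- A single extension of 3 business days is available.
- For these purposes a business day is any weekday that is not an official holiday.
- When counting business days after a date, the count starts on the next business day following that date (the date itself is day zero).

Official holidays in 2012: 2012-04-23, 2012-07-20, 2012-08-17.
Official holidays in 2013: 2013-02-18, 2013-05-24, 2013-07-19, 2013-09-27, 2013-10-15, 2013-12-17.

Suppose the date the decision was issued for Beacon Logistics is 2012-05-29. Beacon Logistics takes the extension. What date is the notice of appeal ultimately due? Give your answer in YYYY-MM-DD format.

2013-03-05

Moving 9 months forward from 2012-05-29 on the corresponding day gives 2013-02-28 (day 29 does not exist in February, so the month's last day is used).
2013-02-28 falls on a Thursday. The rules make no weekend/holiday allowance, so it remains 2013-02-28.
Applying the 3-business-day extension: 3 business days after 2013-02-28 is 2013-03-05.
2013-03-05 falls on a Tuesday. The rules make no weekend/holiday allowance, so it remains 2013-03-05.
The final due date is 2013-03-05.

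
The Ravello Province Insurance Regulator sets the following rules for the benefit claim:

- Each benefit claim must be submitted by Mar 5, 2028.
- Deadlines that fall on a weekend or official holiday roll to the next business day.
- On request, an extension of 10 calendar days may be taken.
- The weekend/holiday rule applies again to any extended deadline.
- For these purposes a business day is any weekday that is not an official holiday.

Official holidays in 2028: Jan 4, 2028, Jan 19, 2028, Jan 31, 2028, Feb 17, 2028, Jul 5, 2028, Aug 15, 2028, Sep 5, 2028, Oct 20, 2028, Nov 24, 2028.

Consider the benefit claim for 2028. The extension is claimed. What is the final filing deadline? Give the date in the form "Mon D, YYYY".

Mar 16, 2028

Start from the fixed due date, Mar 5, 2028.
Mar 5, 2028 falls on a Sunday. Rolling to the next business day gives Mar 6, 2028, a Monday.
The 10-calendar-day extension moves the deadline from Mar 6, 2028 to Mar 16, 2028.
Since Mar 16, 2028 is a Thursday and not a holiday, the date is unchanged.
Deadline: Mar 16, 2028.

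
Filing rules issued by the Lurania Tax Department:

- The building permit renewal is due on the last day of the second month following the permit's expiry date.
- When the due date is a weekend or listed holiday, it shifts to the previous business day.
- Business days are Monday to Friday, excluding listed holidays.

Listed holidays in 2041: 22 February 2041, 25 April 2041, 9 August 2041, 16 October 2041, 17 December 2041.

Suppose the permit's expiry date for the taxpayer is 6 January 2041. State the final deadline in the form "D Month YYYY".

2 months after 6 January 2041 falls in March 2041; the last day of that month is 31 March 2041.
31 March 2041 falls on a Sunday. Rolling to the preceding business day gives 29 March 2041, a Friday.
Final deadline: 29 March 2041.

29 March 2041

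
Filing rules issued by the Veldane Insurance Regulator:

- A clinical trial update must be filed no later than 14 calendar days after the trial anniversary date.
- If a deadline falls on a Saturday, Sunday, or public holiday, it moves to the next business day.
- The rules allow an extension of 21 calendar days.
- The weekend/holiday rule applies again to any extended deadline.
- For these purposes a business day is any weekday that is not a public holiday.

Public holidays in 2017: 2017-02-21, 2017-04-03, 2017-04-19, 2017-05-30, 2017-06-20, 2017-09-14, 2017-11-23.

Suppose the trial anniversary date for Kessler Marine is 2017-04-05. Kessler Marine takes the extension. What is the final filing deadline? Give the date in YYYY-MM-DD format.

From 2017-04-05, 14 calendar days later is 2017-04-19.
2017-04-19 falls on a listed holiday. Rolling to the next business day gives 2017-04-20, a Thursday.
Add the 21 calendar-day extension to 2017-04-20: 2017-05-11.
2017-05-11 is a Thursday and not a listed holiday, so it stands.
Final deadline: 2017-05-11.

2017-05-11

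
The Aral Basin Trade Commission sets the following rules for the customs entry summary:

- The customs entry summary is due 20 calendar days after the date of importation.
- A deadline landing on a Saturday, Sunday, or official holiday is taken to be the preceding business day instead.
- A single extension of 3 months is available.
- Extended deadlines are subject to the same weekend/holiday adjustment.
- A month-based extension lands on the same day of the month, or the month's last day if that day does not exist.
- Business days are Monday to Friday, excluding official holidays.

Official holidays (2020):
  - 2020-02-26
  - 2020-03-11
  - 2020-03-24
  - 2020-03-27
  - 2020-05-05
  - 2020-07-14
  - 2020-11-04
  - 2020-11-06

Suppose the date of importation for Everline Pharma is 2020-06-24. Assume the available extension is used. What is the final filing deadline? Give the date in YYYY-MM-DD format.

2020-10-13

Adding 20 calendar days to 2020-06-24 gives 2020-07-14.
2020-07-14 is a listed holiday; the preceding business day is 2020-07-13 (Monday).
The 3 months extension carries 2020-07-13 to 2020-10-13.
2020-10-13 (Tuesday) is already a business day.
Deadline: 2020-10-13.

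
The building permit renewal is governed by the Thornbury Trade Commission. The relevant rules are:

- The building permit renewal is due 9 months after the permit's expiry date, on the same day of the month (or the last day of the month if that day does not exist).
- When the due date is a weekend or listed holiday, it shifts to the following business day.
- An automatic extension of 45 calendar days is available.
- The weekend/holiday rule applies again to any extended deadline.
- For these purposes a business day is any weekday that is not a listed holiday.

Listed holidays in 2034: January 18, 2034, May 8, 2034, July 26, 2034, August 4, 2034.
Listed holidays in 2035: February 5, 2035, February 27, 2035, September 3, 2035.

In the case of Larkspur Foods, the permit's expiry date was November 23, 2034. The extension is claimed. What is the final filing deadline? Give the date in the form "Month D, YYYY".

October 8, 2035

9 months from November 23, 2034 is August 23, 2035.
August 23, 2035 falls on a Thursday, which is a business day, so no adjustment is needed.
With the 45-day extension, August 23, 2035 becomes October 7, 2035.
October 7, 2035 is a Sunday; the next business day is October 8, 2035 (Monday).
So the filing is due October 8, 2035.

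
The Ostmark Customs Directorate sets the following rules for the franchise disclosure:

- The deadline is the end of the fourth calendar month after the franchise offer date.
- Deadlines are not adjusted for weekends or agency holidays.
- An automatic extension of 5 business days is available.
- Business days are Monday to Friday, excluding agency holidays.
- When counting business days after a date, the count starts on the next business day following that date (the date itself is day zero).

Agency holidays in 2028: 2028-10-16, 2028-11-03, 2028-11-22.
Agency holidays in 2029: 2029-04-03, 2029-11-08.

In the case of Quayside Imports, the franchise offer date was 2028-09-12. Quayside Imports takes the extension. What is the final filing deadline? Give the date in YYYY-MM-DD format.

2029-02-07

4 months after 2028-09-12 is January 2029; that month ends on 2029-01-31.
2029-01-31 is a Wednesday; no weekend or holiday adjustment applies.
The 5-business-day extension runs from 2029-01-31 to 2029-02-07.
2029-02-07 falls on a Wednesday. The rules make no weekend/holiday allowance, so it remains 2029-02-07.
The final due date is 2029-02-07.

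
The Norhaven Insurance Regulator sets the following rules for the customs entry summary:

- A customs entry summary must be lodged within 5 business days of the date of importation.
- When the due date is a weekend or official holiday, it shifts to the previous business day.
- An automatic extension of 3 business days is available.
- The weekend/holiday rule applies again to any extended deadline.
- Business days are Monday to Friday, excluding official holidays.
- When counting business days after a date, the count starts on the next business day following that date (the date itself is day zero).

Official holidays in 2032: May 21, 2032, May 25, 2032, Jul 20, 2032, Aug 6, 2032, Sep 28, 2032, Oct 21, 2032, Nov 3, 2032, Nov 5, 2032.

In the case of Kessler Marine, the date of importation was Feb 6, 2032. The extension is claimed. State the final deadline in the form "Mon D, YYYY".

5 business days after Feb 6, 2032, excluding weekends and holidays, is Feb 13, 2032.
Since Feb 13, 2032 is a Friday and not a holiday, the date is unchanged.
Counting 3 further business days from Feb 13, 2032 reaches Feb 18, 2032.
Since Feb 18, 2032 is a Wednesday and not a holiday, the date is unchanged.
Final deadline: Feb 18, 2032.

Feb 18, 2032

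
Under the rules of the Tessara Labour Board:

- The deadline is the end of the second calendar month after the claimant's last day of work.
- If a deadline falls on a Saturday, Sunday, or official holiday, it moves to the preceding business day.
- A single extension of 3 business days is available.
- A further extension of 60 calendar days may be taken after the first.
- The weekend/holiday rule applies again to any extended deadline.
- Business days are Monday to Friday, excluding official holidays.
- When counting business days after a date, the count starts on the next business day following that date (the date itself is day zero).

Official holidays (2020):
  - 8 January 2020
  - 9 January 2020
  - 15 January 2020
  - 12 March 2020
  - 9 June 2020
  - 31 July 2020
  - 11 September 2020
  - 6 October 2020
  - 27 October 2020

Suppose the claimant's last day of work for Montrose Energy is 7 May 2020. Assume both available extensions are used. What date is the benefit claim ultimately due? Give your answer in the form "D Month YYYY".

2 October 2020

2 months after 7 May 2020 falls in July 2020; the last day of that month is 31 July 2020.
Because 31 July 2020 is a listed holiday, the deadline becomes 30 July 2020 (Thursday).
The 3-business-day extension runs from 30 July 2020 to 5 August 2020.
Since 5 August 2020 is a Wednesday and not a holiday, the date is unchanged.
Add the 60 calendar-day extension to 5 August 2020: 4 October 2020.
4 October 2020 falls on a Sunday. Rolling to the preceding business day gives 2 October 2020, a Friday.
Final deadline: 2 October 2020.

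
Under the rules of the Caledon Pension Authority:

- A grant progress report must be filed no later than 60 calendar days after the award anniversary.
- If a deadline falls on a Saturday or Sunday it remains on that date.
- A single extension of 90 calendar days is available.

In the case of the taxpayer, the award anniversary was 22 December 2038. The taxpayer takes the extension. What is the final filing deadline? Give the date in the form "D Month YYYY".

60 calendar days after 22 December 2038 is 20 February 2039.
20 February 2039 falls on a Sunday. The rules make no weekend/holiday allowance, so it remains 20 February 2039.
The 90-calendar-day extension moves the deadline from 20 February 2039 to 21 May 2039.
21 May 2039 is a Saturday; no weekend or holiday adjustment applies.
Final deadline: 21 May 2039.

21 May 2039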